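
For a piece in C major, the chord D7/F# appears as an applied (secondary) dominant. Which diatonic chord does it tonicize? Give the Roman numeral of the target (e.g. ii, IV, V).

V

The chord is a dominant seventh chord on D.
A dominant resolves down a perfect fifth: D → G. In C major, G is scale degree 5, i.e. V.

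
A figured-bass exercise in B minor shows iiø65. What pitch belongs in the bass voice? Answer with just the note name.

E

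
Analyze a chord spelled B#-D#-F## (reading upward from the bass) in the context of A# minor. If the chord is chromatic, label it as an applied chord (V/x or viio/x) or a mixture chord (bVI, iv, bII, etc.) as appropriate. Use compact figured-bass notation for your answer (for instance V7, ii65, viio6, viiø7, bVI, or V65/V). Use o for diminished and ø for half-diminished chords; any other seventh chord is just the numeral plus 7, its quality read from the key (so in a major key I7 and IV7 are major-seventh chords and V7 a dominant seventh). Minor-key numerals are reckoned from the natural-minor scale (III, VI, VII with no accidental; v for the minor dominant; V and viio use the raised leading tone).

ii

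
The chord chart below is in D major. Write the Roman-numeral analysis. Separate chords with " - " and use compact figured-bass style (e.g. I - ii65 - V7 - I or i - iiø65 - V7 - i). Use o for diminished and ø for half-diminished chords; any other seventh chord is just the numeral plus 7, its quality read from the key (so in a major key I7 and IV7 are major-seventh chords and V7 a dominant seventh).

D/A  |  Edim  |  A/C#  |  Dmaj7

I64 - iio - V6 - I7

D/A: major triad on D = scale degree 1 → I64.
Edim: E with this quality isn't in the key; it's iio, borrowed from the parallel minor.
A/C#: major triad on A = scale degree 5 → V6.
Dmaj7 has root D, degree 1 in D major, so I7.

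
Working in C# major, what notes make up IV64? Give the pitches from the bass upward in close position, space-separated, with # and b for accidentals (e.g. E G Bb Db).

In C# major, the subdominant is F#, and the diatonic chord built there is a major triad.
That chord is spelled F#-A#-C#.
With the 64 figure the chord is in second inversion; from the bass C# upward in close position it reads C#-F#-A#.

C# F# A#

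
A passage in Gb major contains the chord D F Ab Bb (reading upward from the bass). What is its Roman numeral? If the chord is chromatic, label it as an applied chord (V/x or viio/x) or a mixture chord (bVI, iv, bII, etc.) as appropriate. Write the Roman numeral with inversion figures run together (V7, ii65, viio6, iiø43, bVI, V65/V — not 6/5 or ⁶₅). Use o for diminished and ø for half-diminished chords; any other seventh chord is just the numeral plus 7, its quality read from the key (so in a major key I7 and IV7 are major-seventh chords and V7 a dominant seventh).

Stacked in thirds the chord is Bb-D-F-Ab: a dominant seventh chord on Bb.
Bb is not a diatonic chord root with this quality in Gb major, but it lies a perfect fifth above Eb (vi), so the chord functions as an applied dominant of vi.
With D in the bass the chord is in first inversion, so the figured bass is 65.

V65/vi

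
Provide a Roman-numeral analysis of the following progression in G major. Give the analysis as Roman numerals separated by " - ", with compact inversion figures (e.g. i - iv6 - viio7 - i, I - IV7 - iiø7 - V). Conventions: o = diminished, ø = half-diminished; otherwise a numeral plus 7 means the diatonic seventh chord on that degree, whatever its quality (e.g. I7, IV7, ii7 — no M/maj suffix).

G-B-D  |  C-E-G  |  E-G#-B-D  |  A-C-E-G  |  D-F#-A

I - IV - V7/ii - ii7 - V

G-B-D has root G, degree 1 in G major, so I.
C-E-G: major triad on C = scale degree 4 → IV.
E-G#-B-D is the secondary dominant of ii (dominant seventh chord on E): V7/ii.
A-C-E-G: root A is the supertonic; minor seventh chord there is ii7.
D-F#-A: root D is the dominant; major triad there is V.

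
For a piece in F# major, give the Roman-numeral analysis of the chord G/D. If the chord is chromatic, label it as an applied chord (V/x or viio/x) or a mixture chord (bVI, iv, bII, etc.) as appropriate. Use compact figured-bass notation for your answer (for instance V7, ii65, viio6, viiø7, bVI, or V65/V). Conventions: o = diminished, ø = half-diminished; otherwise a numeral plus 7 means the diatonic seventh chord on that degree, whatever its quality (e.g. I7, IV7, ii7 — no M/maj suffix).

bII64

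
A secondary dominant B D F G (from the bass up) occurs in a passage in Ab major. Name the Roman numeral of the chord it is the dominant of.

The chord is a dominant seventh chord on G.
A dominant resolves down a perfect fifth: G → C. In Ab major, C is scale degree 3, i.e. iii.

iii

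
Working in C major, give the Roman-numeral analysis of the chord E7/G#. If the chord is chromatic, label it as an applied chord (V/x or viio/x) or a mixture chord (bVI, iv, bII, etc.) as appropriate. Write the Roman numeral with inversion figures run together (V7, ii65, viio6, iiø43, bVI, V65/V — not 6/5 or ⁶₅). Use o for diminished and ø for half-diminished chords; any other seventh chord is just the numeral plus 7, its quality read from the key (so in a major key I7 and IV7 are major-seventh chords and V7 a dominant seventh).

Stacked in thirds the chord is E-G#-B-D: a dominant seventh chord on E.
E is not a diatonic chord root with this quality in C major, but it lies a perfect fifth above A (vi), so the chord functions as an applied dominant of vi.
With G# in the bass the chord is in first inversion, so the figured bass is 65.

V65/vi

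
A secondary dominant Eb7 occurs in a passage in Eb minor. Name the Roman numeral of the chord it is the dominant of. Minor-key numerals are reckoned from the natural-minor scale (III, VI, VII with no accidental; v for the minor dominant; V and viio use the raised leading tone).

The chord is a dominant seventh chord on Eb.
A dominant resolves down a perfect fifth: Eb → Ab. In Eb minor, Ab is scale degree 4, i.e. iv.

iv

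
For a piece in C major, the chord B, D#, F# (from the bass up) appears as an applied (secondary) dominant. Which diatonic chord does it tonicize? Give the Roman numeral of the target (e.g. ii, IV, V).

iii

The chord is a major triad on B.
A dominant resolves down a perfect fifth: B → E. In C major, E is scale degree 3, i.e. iii.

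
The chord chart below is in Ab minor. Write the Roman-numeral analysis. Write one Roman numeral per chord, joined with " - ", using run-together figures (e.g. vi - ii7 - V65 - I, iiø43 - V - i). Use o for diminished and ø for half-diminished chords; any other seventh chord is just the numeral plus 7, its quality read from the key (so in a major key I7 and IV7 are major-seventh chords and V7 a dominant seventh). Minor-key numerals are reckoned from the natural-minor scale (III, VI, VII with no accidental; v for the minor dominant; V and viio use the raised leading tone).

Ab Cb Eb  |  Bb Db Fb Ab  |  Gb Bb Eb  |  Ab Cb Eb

Ab-Cb-Eb: minor triad on Ab = scale degree 1 → i.
Bb-Db-Fb-Ab: root Bb is the supertonic; half-diminished seventh chord there is iiø7.
Gb-Bb-Eb: root Eb is the dominant; minor triad there is v6.
Ab-Cb-Eb: minor triad on Ab = scale degree 1 → i.

i - iiø7 - v6 - i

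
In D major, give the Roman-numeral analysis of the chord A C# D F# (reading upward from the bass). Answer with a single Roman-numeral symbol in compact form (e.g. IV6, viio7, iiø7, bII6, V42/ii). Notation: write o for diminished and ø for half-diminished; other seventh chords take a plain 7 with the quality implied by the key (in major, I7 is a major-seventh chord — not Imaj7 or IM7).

I43

Stacked in thirds the chord is D-F#-A-C#: a major seventh chord on D.
D is scale degree 1 in D major, and a major seventh chord on that degree is written I7.
With A in the bass the chord is in second inversion, so the figured bass is 43.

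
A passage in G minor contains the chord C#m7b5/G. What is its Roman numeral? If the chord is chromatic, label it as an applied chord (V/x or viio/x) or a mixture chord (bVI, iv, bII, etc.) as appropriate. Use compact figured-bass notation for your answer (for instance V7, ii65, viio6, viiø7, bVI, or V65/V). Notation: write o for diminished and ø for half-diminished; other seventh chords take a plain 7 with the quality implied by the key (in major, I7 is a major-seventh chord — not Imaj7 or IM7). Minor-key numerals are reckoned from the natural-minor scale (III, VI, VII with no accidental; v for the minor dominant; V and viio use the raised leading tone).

The pitches C#-E-G-B form a half-diminished seventh chord rooted on C#.
C# sits a half step below D (V in G minor); a diminished chord there is the applied leading-tone chord of V.
With G in the bass the chord is in second inversion, so the figured bass is 43.

viiø43/V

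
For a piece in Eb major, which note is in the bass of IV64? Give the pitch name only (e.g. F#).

IV in Eb major has root Ab; the chord is Ab-C-Eb.
The figure 64 means second inversion — the fifth is in the bass.

Eb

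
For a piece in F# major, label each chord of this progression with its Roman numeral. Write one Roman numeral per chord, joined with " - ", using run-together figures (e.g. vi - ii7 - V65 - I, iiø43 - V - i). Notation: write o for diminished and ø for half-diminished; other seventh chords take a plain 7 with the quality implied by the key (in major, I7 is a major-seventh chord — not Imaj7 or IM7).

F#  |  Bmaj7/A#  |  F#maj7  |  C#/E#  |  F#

F# has root F#, degree 1 in F# major, so I.
Bmaj7/A# has root B, degree 4 in F# major, so IV42.
F#maj7: major seventh chord on F# = scale degree 1 → I7.
C#/E# has root C#, degree 5 in F# major, so V6.
F# has root F#, degree 1 in F# major, so I.

I - IV42 - I7 - V6 - I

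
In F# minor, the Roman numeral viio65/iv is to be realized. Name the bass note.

C#

The applied chord viio65/iv is rooted on A#: A#-C#-E-G.
The figure 65 means first inversion — the third is in the bass.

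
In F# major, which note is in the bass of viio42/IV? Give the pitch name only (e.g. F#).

The applied chord viio42/IV is rooted on A#: A#-C#-E-G.
The figure 42 means third inversion — the seventh is in the bass.

G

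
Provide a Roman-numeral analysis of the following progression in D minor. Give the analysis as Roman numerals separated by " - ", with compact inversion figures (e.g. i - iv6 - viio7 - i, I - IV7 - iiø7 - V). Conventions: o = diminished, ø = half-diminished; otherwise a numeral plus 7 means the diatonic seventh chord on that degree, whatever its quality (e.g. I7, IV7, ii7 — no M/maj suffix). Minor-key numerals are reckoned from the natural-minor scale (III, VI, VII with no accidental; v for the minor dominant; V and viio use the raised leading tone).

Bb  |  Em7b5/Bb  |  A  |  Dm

Bb: root Bb is the submediant; major triad there is VI.
Em7b5/Bb has root E, degree 2 in D minor, so iiø43.
A has root A, degree 5 in D minor, so V.
Dm has root D, degree 1 in D minor, so i.

VI - iiø43 - V - i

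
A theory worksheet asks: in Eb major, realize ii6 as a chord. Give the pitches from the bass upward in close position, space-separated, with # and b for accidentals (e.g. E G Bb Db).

The numeral's case and figure indicate a minor triad. In Eb major its root, the second degree, is F.
That chord is spelled F-Ab-C.
The figured bass 6 indicates first inversion, placing the third (Ab) in the bass: Ab-C-F.

Ab C F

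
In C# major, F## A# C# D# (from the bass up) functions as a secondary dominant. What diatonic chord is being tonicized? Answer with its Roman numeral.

V

The chord is a dominant seventh chord on D#.
A dominant resolves down a perfect fifth: D# → G#. In C# major, G# is scale degree 5, i.e. V.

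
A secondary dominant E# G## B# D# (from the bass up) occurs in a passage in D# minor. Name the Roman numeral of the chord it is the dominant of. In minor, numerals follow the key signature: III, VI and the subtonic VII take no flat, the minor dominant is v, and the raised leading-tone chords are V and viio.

V

The chord is a dominant seventh chord on E#.
A dominant resolves down a perfect fifth: E# → A#. In D# minor, A# is scale degree 5, i.e. V.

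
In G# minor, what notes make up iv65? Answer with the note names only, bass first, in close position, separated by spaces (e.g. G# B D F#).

In G# minor, scale degree 4 is C#, and the diatonic chord built there is a minor seventh chord.
Stacking thirds from C# gives C#-E-G#-B.
With the 65 figure the chord is in first inversion; from the bass E upward in close position it reads E-G#-B-C#.

E G# B C#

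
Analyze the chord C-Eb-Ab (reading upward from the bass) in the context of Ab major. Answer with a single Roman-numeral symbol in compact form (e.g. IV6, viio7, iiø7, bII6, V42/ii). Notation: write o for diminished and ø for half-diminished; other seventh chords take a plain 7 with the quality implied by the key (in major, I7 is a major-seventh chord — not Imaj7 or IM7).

I6

The pitches Ab-C-Eb form a major triad rooted on Ab.
In Ab major, Ab is the tonic; the diatonic major triad there is I.
With C in the bass the chord is in first inversion, so the figured bass is 6.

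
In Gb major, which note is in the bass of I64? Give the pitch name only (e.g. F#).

Db

I in Gb major has root Gb; the chord is Gb-Bb-Db.
The figure 64 means second inversion — the fifth is in the bass.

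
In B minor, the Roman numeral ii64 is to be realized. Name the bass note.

G#

ii in B minor has root C#; the chord is C#-E-G#.
The figure 64 means second inversion — the fifth is in the bass.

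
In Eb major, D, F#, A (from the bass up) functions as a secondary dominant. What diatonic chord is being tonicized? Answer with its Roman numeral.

iii

The chord is a major triad on D.
A dominant resolves down a perfect fifth: D → G. In Eb major, G is scale degree 3, i.e. iii.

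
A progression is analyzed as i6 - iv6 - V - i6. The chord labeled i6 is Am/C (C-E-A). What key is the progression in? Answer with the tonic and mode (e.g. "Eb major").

The anchor chord is a minor triad on A, labeled i6.
If A is scale degree 1 and the mode makes that degree carry a minor triad, the tonic is A and the mode is minor.

A minor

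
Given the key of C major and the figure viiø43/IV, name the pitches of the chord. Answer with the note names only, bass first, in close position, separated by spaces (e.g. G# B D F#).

viiø43/IV is a secondary leading-tone chord. The target IV is F in C major; the applied chord is rooted a semitone below, on E.
Building a half-diminished seventh chord on E gives E-G-Bb-D.
With the 43 figure the chord is in second inversion; from the bass Bb upward in close position it reads Bb-D-E-G.

Bb D E G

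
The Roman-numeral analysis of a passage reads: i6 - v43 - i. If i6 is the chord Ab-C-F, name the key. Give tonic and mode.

F minor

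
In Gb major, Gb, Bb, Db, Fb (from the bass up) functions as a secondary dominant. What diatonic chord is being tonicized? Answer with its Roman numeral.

IV

The chord is a dominant seventh chord on Gb.
A dominant resolves down a perfect fifth: Gb → Cb. In Gb major, Cb is scale degree 4, i.e. IV.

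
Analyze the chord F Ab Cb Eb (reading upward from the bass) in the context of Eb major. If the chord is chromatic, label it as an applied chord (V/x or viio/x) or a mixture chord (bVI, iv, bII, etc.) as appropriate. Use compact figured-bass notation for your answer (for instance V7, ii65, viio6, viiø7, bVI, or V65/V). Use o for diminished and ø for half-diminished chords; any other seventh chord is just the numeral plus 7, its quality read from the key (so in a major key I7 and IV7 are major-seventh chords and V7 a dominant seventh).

iiø7

The pitches F-Ab-Cb-Eb form a half-diminished seventh chord rooted on F.
F is the second degree of Eb major. This is the half-diminished supertonic seventh, borrowed from the parallel minor.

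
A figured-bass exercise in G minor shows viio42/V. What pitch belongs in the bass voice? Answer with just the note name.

Bb

The applied chord viio42/V is rooted on C#: C#-E-G-Bb.
The figure 42 means third inversion — the seventh is in the bass.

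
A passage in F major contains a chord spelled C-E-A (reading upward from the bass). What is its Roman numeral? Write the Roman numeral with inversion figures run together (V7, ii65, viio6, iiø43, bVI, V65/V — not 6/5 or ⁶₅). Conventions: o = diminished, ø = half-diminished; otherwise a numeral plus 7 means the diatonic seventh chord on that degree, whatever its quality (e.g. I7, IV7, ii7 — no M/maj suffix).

iii6

Stacked in thirds the chord is A-C-E: a minor triad on A.
In F major, A is the mediant; the diatonic minor triad there is iii.
With C in the bass the chord is in first inversion, so the figured bass is 6.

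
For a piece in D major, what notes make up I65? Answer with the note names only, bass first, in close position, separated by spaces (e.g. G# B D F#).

F# A C# D

The numeral's case and figure indicate a major seventh chord. In D major its root, the tonic, is D.
Stacking thirds from D gives D-F#-A-C#.
The figured bass 65 indicates first inversion, placing the third (F#) in the bass: F#-A-C#-D.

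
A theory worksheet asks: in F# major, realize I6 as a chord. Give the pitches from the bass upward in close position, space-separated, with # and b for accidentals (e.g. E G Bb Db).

A# C# F#

In F# major, the tonic is F#, and the diatonic chord built there is a major triad.
That chord is spelled F#-A#-C#.
The figured bass 6 indicates first inversion, placing the third (A#) in the bass: A#-C#-F#.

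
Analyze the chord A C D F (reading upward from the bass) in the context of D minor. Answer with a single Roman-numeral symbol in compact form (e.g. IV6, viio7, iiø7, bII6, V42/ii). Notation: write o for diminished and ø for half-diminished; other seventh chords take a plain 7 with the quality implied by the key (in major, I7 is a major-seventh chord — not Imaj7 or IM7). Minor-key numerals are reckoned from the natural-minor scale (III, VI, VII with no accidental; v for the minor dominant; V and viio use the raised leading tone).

Stacked in thirds the chord is D-F-A-C: a minor seventh chord on D.
In D minor, D is the tonic; the diatonic minor seventh chord there is i7.
With A in the bass the chord is in second inversion, so the figured bass is 43.

i43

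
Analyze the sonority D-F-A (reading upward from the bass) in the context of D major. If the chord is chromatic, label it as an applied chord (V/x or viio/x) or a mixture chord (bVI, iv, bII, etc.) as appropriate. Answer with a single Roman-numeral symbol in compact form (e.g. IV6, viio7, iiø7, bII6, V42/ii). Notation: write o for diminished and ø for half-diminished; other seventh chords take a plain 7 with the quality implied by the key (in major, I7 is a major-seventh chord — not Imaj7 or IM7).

i

The pitches D-F-A form a minor triad rooted on D.
D is the first degree of D major. This is the minor tonic, borrowed from the parallel minor.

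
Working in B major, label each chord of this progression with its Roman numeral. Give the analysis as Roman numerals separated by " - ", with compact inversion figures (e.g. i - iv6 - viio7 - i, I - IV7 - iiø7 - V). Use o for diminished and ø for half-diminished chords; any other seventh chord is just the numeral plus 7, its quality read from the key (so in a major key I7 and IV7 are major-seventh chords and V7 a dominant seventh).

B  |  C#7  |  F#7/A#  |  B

B has root B, degree 1 in B major, so I.
C#7: a dominant seventh chord on C#, the applied dominant of V → V7/V.
F#7/A#: dominant seventh chord on F# = scale degree 5 → V65.
B: root B is the tonic; major triad there is I.

I - V7/V - V65 - I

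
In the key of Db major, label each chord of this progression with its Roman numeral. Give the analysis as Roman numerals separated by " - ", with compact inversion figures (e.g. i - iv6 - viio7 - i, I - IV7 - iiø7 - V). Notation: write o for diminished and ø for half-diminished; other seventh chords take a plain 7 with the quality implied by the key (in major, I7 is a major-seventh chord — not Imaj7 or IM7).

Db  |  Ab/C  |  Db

Db has root Db, degree 1 in Db major, so I.
Ab/C has root Ab, degree 5 in Db major, so V6.
Db: root Db is the tonic; major triad there is I.

I - V6 - I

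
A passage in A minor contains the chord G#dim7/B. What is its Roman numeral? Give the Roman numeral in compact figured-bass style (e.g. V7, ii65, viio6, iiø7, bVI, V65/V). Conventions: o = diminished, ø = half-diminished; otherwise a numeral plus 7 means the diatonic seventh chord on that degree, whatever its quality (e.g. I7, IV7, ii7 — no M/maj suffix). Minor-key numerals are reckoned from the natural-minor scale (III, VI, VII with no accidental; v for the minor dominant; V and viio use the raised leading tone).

Stacked in thirds the chord is G#-B-D-F: a fully diminished seventh chord on G#.
G# is scale degree 7 in A minor, and a fully diminished seventh chord on that degree is written viio7.
With B in the bass the chord is in first inversion, so the figured bass is 65.

viio65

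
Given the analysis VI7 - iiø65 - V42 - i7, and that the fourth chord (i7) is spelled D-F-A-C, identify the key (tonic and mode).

D minor

The anchor chord is a minor seventh chord on D, labeled i7.
If D is scale degree 1 and the mode makes that degree carry a minor seventh chord, the tonic is D and the mode is minor.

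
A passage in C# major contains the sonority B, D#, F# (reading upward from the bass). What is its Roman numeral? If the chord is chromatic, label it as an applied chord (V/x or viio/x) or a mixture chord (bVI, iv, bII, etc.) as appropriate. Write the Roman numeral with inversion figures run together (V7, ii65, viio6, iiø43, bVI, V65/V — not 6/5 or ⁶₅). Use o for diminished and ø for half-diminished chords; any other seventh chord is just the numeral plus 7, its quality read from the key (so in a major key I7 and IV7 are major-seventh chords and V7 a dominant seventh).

bVII

Stacked in thirds the chord is B-D#-F#: a major triad on B.
B is the lowered seventh degree of C# major (diatonic 7 would be B#). This is a major triad on the lowered seventh degree (the subtonic), borrowed from the parallel minor.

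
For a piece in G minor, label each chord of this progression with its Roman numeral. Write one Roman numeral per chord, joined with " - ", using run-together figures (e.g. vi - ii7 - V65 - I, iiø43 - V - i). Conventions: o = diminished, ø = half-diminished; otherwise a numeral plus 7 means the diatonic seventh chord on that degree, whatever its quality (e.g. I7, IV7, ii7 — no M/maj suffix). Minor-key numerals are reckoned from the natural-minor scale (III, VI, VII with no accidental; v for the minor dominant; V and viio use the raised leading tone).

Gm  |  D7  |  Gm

Gm: minor triad on G = scale degree 1 → i.
D7 has root D, degree 5 in G minor, so V7.
Gm has root G, degree 1 in G minor, so i.

i - V7 - i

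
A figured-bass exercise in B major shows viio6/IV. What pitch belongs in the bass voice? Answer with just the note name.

F#

The applied chord viio6/IV is rooted on D#: D#-F#-A.
The figure 6 means first inversion — the third is in the bass.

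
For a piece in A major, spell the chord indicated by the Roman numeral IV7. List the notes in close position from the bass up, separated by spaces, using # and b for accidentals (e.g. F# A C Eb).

In A major, scale degree 4 is D, and the diatonic chord built there is a major seventh chord.
Stacking thirds from D gives D-F#-A-C#.

D F# A C#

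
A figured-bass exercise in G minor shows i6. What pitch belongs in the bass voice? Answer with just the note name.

Bb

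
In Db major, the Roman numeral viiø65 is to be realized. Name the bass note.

viiø in Db major has root C; the chord is C-Eb-Gb-Bb.
The figure 65 means first inversion — the third is in the bass.

Eb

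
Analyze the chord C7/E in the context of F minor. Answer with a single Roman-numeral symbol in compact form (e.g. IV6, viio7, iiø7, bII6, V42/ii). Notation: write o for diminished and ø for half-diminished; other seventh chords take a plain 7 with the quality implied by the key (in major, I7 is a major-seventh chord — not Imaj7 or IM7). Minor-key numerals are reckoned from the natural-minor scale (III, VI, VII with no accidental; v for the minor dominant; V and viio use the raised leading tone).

V65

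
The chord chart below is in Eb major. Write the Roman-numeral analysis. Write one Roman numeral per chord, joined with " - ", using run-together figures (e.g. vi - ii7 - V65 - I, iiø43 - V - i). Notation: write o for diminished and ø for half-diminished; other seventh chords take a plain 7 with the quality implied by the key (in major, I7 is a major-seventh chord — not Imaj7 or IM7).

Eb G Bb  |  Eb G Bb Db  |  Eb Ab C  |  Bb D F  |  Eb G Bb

I - V7/IV - IV64 - V - I

Eb-G-Bb: major triad on Eb = scale degree 1 → I.
Eb-G-Bb-Db is the secondary dominant of IV (dominant seventh chord on Eb): V7/IV.
Eb-Ab-C has root Ab, degree 4 in Eb major, so IV64.
Bb-D-F has root Bb, degree 5 in Eb major, so V.
Eb-G-Bb: major triad on Eb = scale degree 1 → I.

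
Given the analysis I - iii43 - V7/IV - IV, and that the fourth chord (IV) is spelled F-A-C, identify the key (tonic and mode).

C major

IV is given as F-A-C — a major triad with root F.
Counting down 3 scale steps from F places the tonic on C; a major triad on degree 4 is diatonic only in major.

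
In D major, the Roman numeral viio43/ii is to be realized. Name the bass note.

A

The applied chord viio43/ii is rooted on D#: D#-F#-A-C.
The figure 43 means second inversion — the fifth is in the bass.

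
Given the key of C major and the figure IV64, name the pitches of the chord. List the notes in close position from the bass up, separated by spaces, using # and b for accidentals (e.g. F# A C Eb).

The numeral's case and figure indicate a major triad. In C major its root, scale degree 4, is F.
That chord is spelled F-A-C.
With the 64 figure the chord is in second inversion; from the bass C upward in close position it reads C-F-A.

C F A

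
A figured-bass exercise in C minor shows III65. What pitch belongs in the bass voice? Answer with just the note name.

G

III in C minor has root Eb; the chord is Eb-G-Bb-D.
The figure 65 means first inversion — the third is in the bass.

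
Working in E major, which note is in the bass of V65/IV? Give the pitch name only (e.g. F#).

G#

The applied chord V65/IV is rooted on E: E-G#-B-D.
The figure 65 means first inversion — the third is in the bass.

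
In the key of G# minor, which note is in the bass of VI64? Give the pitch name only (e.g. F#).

B

VI in G# minor has root E; the chord is E-G#-B.
The figure 64 means second inversion — the fifth is in the bass.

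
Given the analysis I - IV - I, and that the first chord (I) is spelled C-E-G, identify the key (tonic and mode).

C major

I is given as C-E-G — a major triad with root C.
If C is scale degree 1 and the mode makes that degree carry a major triad, the tonic is C and the mode is major.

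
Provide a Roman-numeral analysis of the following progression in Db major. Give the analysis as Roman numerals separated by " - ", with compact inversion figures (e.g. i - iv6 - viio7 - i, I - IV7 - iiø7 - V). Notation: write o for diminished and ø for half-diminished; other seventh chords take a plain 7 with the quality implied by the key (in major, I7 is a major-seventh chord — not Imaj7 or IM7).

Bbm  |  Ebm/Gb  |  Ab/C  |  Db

vi - ii6 - V6 - I

Bbm: minor triad on Bb = scale degree 6 → vi.
Ebm/Gb: root Eb is the supertonic; minor triad there is ii6.
Ab/C: root Ab is the dominant; major triad there is V6.
Db: major triad on Db = scale degree 1 → I.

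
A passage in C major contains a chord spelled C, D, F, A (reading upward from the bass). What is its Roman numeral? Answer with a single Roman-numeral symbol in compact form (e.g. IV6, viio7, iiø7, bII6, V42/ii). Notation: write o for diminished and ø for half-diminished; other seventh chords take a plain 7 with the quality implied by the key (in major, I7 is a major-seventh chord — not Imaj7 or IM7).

The pitches D-F-A-C form a minor seventh chord rooted on D.
In C major, D is the supertonic; the diatonic minor seventh chord there is ii7.
With C in the bass the chord is in third inversion, so the figured bass is 42.

ii42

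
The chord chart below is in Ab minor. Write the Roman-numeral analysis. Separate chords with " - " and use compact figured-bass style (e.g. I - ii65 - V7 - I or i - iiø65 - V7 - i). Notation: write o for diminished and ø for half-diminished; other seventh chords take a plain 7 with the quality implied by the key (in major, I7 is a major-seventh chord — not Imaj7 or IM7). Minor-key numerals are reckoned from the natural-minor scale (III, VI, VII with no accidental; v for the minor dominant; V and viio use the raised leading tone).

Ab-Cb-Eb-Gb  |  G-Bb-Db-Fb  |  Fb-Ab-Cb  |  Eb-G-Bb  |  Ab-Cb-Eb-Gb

Ab-Cb-Eb-Gb: minor seventh chord on Ab = scale degree 1 → i7.
G-Bb-Db-Fb: fully diminished seventh chord on G = scale degree 7 → viio7.
Fb-Ab-Cb: root Fb is the submediant; major triad there is VI.
Eb-G-Bb: root Eb is the dominant; major triad there is V.
Ab-Cb-Eb-Gb: minor seventh chord on Ab = scale degree 1 → i7.

i7 - viio7 - VI - V - i7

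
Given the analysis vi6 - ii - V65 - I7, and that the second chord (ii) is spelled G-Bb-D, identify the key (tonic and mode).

The anchor chord is a minor triad on G, labeled ii.
Counting down one scale step from G places the tonic on F; a minor triad on degree 2 is diatonic only in major.

F major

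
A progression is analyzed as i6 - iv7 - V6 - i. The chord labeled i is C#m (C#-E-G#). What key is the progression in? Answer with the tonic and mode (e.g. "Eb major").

C# minor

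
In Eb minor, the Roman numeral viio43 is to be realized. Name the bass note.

viio in Eb minor has root D; the chord is D-F-Ab-Cb.
The figure 43 means second inversion — the fifth is in the bass.

Ab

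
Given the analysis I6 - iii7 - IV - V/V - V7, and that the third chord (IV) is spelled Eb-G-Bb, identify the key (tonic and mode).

IV is given as Eb-G-Bb — a major triad with root Eb.
IV on Eb implies Eb is the subdominant; that puts the tonic at Bb, and the uppercase numeral fits major mode.

Bb major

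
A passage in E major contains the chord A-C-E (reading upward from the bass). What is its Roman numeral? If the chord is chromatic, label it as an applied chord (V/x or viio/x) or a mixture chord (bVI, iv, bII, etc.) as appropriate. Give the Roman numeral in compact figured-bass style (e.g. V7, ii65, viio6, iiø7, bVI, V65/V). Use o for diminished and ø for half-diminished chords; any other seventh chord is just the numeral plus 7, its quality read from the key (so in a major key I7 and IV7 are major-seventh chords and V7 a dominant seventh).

iv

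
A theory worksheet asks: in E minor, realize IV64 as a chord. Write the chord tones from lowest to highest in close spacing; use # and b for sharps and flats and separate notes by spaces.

Scale degree 4 in E minor is A; here the chord built on it is altered to a major triad. IV64 is the major subdominant, borrowed from the parallel major.
So the chord is A-C#-E, a major triad.
With the 64 figure the chord is in second inversion; from the bass E upward in close position it reads E-A-C#.

E A C#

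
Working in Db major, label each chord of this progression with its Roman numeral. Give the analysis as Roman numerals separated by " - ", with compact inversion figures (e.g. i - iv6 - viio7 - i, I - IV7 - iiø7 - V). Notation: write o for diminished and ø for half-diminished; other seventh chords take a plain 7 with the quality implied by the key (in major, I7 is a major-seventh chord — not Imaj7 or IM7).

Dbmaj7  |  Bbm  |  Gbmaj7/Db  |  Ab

I7 - vi - IV43 - V

Dbmaj7: major seventh chord on Db = scale degree 1 → I7.
Bbm has root Bb, degree 6 in Db major, so vi.
Gbmaj7/Db: root Gb is the subdominant; major seventh chord there is IV43.
Ab has root Ab, degree 5 in Db major, so V.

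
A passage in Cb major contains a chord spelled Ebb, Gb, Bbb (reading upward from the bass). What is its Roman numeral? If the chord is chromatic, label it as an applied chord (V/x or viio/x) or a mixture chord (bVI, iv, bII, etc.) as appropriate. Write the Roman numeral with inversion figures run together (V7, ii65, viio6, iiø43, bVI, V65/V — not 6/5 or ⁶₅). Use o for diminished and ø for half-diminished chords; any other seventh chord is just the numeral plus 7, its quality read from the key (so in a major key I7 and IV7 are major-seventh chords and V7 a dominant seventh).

bIII

Stacked in thirds the chord is Ebb-Gb-Bbb: a major triad on Ebb.
Ebb is the lowered third degree of Cb major (diatonic 3 would be Eb). This is a major triad on the lowered third degree, borrowed from the parallel minor.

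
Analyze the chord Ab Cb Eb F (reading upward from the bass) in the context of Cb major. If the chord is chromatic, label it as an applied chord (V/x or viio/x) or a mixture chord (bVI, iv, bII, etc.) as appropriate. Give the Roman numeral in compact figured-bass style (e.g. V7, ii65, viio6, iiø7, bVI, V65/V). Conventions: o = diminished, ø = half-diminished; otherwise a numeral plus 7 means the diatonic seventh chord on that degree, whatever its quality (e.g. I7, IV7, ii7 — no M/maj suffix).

The pitches F-Ab-Cb-Eb form a half-diminished seventh chord rooted on F.
F sits a half step below Gb (V in Cb major); a diminished chord there is the applied leading-tone chord of V.
With Ab in the bass the chord is in first inversion, so the figured bass is 65.

viiø65/V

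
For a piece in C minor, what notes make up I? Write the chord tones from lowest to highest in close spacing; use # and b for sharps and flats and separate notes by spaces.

C E G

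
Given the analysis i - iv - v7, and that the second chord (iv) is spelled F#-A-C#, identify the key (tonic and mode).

C# minor

The chord F#m is a minor triad rooted on F#; its label is iv.
iv on F# implies F# is the subdominant; that puts the tonic at C#, and the lowercase numeral fits minor mode.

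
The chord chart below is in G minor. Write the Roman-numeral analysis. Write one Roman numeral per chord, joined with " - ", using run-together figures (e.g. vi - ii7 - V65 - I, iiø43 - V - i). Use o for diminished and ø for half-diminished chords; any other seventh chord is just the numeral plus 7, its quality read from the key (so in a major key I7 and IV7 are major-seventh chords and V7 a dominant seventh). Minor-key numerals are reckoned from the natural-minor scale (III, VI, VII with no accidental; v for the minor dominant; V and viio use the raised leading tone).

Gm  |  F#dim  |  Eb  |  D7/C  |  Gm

i - viio - VI - V42 - i

Gm: minor triad on G = scale degree 1 → i.
F#dim has root F#, degree 7 in G minor, so viio.
Eb: root Eb is the submediant; major triad there is VI.
D7/C: dominant seventh chord on D = scale degree 5 → V42.
Gm: root G is the tonic; minor triad there is i.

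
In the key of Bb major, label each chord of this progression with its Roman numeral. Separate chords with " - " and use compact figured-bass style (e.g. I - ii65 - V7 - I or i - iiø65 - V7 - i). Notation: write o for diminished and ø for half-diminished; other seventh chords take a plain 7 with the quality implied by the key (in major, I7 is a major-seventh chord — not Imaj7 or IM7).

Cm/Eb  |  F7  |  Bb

ii6 - V7 - I

Cm/Eb: root C is the supertonic; minor triad there is ii6.
F7 has root F, degree 5 in Bb major, so V7.
Bb: major triad on Bb = scale degree 1 → I.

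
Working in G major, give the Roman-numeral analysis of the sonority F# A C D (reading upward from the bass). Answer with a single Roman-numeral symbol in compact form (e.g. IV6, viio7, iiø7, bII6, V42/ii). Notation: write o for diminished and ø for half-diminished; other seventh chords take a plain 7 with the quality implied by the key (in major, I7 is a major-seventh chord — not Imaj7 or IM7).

V65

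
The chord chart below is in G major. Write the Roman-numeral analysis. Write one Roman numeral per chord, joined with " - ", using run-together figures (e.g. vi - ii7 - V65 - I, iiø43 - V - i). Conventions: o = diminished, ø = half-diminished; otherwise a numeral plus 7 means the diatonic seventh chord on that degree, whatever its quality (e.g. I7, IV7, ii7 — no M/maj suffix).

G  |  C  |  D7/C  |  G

I - IV - V42 - I

G: root G is the tonic; major triad there is I.
C has root C, degree 4 in G major, so IV.
D7/C has root D, degree 5 in G major, so V42.
G has root G, degree 1 in G major, so I.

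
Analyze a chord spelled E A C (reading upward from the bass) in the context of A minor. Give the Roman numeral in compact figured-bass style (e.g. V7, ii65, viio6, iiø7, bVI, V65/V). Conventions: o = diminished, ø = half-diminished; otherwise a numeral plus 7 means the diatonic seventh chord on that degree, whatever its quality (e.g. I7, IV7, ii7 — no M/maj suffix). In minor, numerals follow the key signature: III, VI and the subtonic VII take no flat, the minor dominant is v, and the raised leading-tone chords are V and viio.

Stacked in thirds the chord is A-C-E: a minor triad on A.
In A minor, A is the tonic; the diatonic minor triad there is i.
With E in the bass the chord is in second inversion, so the figured bass is 64.

i64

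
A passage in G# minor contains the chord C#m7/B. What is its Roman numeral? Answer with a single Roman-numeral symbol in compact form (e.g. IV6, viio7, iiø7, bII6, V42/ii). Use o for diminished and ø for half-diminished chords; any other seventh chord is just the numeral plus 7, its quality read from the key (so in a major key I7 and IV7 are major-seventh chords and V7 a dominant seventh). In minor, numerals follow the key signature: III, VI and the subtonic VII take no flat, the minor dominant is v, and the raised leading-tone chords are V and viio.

Stacked in thirds the chord is C#-E-G#-B: a minor seventh chord on C#.
C# is scale degree 4 in G# minor, and a minor seventh chord on that degree is written iv7.
With B in the bass the chord is in third inversion, so the figured bass is 42.

iv42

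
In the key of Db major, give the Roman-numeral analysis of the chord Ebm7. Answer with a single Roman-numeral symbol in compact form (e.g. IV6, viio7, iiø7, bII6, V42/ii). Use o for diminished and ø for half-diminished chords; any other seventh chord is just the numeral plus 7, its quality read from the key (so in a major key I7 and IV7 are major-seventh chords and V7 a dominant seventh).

ii7

The pitches Eb-Gb-Bb-Db form a minor seventh chord rooted on Eb.
In Db major, Eb is the supertonic; the diatonic minor seventh chord there is ii7.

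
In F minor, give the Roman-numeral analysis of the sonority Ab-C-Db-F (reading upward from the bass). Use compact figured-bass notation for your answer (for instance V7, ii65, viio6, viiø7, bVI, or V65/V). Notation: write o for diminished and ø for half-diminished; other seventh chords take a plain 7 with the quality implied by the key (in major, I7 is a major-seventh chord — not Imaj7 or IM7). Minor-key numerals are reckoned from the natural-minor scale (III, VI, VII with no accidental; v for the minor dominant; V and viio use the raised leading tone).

The pitches Db-F-Ab-C form a major seventh chord rooted on Db.
In F minor, Db is the submediant; the diatonic major seventh chord there is VI7.
With Ab in the bass the chord is in second inversion, so the figured bass is 43.

VI43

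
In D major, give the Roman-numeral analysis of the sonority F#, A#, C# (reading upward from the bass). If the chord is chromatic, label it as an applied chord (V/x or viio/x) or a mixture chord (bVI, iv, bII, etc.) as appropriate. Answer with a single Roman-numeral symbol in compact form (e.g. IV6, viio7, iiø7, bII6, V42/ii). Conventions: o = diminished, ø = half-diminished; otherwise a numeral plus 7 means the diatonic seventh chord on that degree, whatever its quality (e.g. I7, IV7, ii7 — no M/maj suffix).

The pitches F#-A#-C# form a major triad rooted on F#.
F# is not a diatonic chord root with this quality in D major, but it lies a perfect fifth above B (vi), so the chord functions as an applied dominant of vi.

V/vi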